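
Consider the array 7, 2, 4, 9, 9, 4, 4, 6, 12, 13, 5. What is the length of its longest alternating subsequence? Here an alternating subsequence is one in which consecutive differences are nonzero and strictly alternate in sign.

Track the best alternating length ending on an up-step vs a down-step at each position: up/down = 1/1, 1/2, 3/2, 3/1, 3/1, 3/4, 3/4, 5/4, 5/1, 5/1, 5/6.
The maximum over both is 6; one such subsequence is 7, 2, 9, 4, 6, 5.

6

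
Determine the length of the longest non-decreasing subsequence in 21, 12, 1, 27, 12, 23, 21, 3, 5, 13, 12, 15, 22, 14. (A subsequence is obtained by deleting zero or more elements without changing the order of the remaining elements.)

Scanning left to right, the best length ending at each element is: 21→1, 12→1, 1→1, 27→2, 12→2, 23→3, 21→3, 3→2, 5→3, 13→4, 12→4, 15→5, 22→6, 14→5.
So the longest non-decreasing subsequence has length 6, e.g. 1, 3, 5, 13, 15, 22.

6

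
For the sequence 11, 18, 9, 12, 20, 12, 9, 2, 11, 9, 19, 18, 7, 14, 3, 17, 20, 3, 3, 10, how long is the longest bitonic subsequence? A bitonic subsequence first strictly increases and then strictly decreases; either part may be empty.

Let inc[i] be the LIS ending at i and dec[i] the longest strictly decreasing subsequence starting at i. inc = [1, 2, 1, 2, 3, 2, 1, 1, 2, 2, 3, 3, 2, 3, 2, 4, 5, 2, 2, 3], dec = [4, 6, 3, 5, 6, 5, 3, 1, 4, 3, 4, 3, 2, 2, 1, 2, 2, 1, 1, 1].
max_i inc[i]+dec[i]−1 = 8, with one witness 11, 18, 20, 12, 11, 9, 7, 3.

8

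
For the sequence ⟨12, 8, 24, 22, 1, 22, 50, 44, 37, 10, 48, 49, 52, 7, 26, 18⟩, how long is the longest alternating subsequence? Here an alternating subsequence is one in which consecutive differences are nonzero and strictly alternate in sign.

Track the best alternating length ending on an up-step vs a down-step at each position: up/down = 1/1, 1/2, 3/1, 3/4, 1/4, 5/4, 5/1, 5/6, 5/6, 5/6, 7/6, 7/6, 7/1, 5/8, 9/8, 9/10.
The maximum over both is 10; one such subsequence is 12, 8, 24, 22, 50, 44, 48, 7, 26, 18.

10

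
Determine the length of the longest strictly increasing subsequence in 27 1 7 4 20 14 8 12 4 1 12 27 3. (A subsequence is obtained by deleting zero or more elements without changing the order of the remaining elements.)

Let dp[i] be the longest increasing subsequence ending at position i. Then dp = [1, 1, 2, 2, 3, 3, 3, 4, 2, 1, 4, 5, 2].
The maximum is 5; one witness is 1, 7, 8, 12, 27 at positions 2,3,7,8,12.

5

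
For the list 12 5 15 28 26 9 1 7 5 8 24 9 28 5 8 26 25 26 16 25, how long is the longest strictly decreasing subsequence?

One longest decreasing subsequence is 28, 26, 9, 7, 5 (positions 4,5,6,8,9), of length 5; no longer one exists.

5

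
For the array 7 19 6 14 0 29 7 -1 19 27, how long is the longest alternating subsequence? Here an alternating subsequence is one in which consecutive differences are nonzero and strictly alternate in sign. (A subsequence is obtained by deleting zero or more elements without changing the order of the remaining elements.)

Track the best alternating length ending on an up-step vs a down-step at each position: up/down = 1/1, 2/1, 1/3, 4/3, 1/5, 6/1, 6/7, 1/7, 8/7, 8/7.
The maximum over both is 8; one such subsequence is 7, 19, 6, 14, 0, 29, 7, 19.

8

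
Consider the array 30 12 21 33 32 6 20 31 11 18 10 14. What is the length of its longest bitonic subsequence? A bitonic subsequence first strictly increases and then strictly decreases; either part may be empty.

One longest bitonic subsequence is 12, 21, 33, 32, 31, 18, 14 (positions 2,3,4,5,8,10,12): it rises to 33 then falls. Length 7 is optimal.

7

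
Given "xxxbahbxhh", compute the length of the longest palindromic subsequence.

Using dp[i][j] = 2 + dp[i+1][j−1] if the ends match, else max(dp[i+1][j], dp[i][j−1]):
dp[1][10] = 5. A witness is xbhbx at positions 3,4,6,7,8.

5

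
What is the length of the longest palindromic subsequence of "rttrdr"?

One longest palindromic subsequence is rttr (positions 1,2,3,6); it reads the same forward and backward, and the interval DP gives dp[1][6] = 4.

4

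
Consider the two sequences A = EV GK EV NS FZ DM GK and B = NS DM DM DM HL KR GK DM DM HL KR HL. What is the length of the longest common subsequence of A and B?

3

Backtracking the LCS table gives one alignment: NS (A4,B1) → DM (A6,B4) → GK (A7,B7).
So the longest common subsequence has length 3.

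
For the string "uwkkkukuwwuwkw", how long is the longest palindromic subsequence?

One longest palindromic subsequence is wkuwwukw (positions 2,3,8,9,10,11,13,14); it reads the same forward and backward, and the interval DP gives dp[1][14] = 8.

8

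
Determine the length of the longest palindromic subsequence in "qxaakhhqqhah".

6

Using dp[i][j] = 2 + dp[i+1][j−1] if the ends match, else max(dp[i+1][j], dp[i][j−1]):
dp[1][12] = 6. A witness is hhqqhh at positions 6,7,8,9,10,12.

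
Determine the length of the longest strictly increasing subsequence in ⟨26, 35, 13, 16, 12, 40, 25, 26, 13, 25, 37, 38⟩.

One longest increasing subsequence is 13, 16, 25, 26, 37, 38 (positions 3,4,7,8,11,12), of length 6; no longer one exists.

6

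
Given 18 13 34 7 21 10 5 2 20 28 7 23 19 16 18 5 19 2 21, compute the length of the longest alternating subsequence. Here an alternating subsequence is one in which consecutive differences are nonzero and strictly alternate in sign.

15

A longest alternating subsequence is 18, 13, 34, 7, 21, 10, 20, 7, 23, 16, 18, 5, 19, 2, 21 (positions 1,2,3,4,5,6,9,11,12,14,15,16,17,18,19); its 14 consecutive differences strictly alternate in sign, and length 15 is optimal.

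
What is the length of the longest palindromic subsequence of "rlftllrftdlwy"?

One longest palindromic subsequence is ltlltl (positions 2,4,5,6,9,11); it reads the same forward and backward, and the interval DP gives dp[1][13] = 6.

6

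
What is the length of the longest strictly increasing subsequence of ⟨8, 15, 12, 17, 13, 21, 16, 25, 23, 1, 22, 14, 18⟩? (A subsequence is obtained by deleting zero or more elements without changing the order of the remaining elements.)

5

Let dp[i] be the longest increasing subsequence ending at position i. Then dp = [1, 2, 2, 3, 3, 4, 4, 5, 5, 1, 5, 4, 5].
The maximum is 5; one witness is 8, 15, 17, 21, 25 at positions 1,2,4,6,8.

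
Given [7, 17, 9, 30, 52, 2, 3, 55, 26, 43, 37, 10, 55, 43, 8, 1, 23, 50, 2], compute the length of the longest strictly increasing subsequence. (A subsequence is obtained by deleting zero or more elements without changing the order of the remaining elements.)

Scanning left to right, the best length ending at each element is: 7→1, 17→2, 9→2, 30→3, 52→4, 2→1, 3→2, 55→5, 26→3, 43→4, 37→4, 10→3, 55→5, 43→5, 8→3, 1→1, 23→4, 50→6, 2→2.
So the longest increasing subsequence has length 6, e.g. 7, 17, 30, 37, 43, 50.

6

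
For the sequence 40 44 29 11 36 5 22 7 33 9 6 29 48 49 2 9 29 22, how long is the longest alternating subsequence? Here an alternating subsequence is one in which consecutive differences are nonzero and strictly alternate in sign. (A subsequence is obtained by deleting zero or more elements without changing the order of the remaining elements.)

A longest alternating subsequence is 40, 44, 29, 36, 5, 22, 7, 33, 9, 29, 2, 29, 22 (positions 1,2,3,5,6,7,8,9,10,12,15,17,18); its 12 consecutive differences strictly alternate in sign, and length 13 is optimal.

13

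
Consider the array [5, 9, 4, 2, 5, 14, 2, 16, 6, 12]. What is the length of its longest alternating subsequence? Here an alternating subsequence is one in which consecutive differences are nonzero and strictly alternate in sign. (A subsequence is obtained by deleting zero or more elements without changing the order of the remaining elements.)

Track the best alternating length ending on an up-step vs a down-step at each position: up/down = 1/1, 2/1, 1/3, 1/3, 4/3, 4/1, 1/5, 6/1, 6/7, 8/7.
The maximum over both is 8; one such subsequence is 5, 9, 4, 5, 2, 16, 6, 12.

8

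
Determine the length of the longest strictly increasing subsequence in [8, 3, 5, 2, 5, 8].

3

One longest increasing subsequence is 3, 5, 8 (positions 2,3,6), of length 3; no longer one exists.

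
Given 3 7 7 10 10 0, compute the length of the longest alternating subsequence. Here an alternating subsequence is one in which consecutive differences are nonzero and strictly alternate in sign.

Track the best alternating length ending on an up-step vs a down-step at each position: up/down = 1/1, 2/1, 2/1, 2/1, 2/1, 1/3.
The maximum over both is 3; one such subsequence is 3, 7, 0.

3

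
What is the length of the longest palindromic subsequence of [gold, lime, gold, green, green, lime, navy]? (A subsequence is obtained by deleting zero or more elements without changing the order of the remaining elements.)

One longest palindromic subsequence is lime green green lime (positions 2,4,5,6); it reads the same forward and backward, and the interval DP gives dp[1][7] = 4.

4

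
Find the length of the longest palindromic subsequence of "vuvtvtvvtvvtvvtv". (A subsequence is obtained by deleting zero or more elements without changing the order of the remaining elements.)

13

Using dp[i][j] = 2 + dp[i+1][j−1] if the ends match, else max(dp[i+1][j], dp[i][j−1]):
dp[1][16] = 13. A witness is vtvtvvtvvtvtv at positions 1,4,5,6,7,8,9,10,11,12,14,15,16.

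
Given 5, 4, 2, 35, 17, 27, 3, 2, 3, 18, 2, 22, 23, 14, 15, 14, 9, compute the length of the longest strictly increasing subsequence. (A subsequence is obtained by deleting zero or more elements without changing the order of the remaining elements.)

5

One longest increasing subsequence is 5, 17, 18, 22, 23 (positions 1,5,10,12,13), of length 5; no longer one exists.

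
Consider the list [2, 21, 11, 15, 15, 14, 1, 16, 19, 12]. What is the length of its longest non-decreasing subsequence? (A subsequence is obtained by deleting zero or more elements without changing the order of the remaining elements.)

6

Let dp[i] be the longest non-decreasing subsequence ending at position i. Then dp = [1, 2, 2, 3, 4, 3, 1, 5, 6, 3].
The maximum is 6; one witness is 2, 11, 15, 15, 16, 19 at positions 1,3,4,5,8,9.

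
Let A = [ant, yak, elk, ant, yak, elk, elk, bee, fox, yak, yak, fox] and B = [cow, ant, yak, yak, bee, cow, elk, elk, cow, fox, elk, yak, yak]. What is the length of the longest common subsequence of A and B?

8

Backtracking the LCS table gives one alignment: ant (A1,B2) → yak (A2,B3) → yak (A5,B4) → elk (A6,B7) → elk (A7,B8) → fox (A9,B10) → yak (A10,B12) → yak (A11,B13).
So the longest common subsequence has length 8.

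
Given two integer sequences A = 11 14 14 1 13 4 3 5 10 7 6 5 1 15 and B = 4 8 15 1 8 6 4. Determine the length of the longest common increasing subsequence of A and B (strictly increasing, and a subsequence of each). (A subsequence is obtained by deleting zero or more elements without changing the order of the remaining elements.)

A longest common strictly increasing subsequence is 4, 15 (length 2); it appears in order in both A and B, and no longer such subsequence exists.

2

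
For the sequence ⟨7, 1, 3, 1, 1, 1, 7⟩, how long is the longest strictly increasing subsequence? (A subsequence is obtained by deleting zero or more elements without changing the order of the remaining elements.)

Scanning left to right, the best length ending at each element is: 7→1, 1→1, 3→2, 1→1, 1→1, 1→1, 7→3.
So the longest increasing subsequence has length 3, e.g. 1, 3, 7.

3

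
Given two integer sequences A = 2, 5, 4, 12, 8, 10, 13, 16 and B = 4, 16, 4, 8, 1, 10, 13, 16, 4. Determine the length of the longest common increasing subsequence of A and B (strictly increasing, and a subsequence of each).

For each value that appears in both, track the longest common increasing run ending there.
The best achievable length is 5; one witness is 4, 8, 10, 13, 16 (A-positions 3,5,6,7,8, B-positions 1,4,6,7,8).

5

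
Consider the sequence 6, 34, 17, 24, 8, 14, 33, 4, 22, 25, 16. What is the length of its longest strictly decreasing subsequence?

Scanning left to right, the best length ending at each element is: 6→1, 34→1, 17→2, 24→2, 8→3, 14→3, 33→2, 4→4, 22→3, 25→3, 16→4.
So the longest decreasing subsequence has length 4, e.g. 34, 17, 8, 4.

4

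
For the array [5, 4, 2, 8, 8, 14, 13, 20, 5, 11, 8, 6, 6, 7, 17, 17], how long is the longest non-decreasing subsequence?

Let dp[i] be the longest non-decreasing subsequence ending at position i. Then dp = [1, 1, 1, 2, 3, 4, 4, 5, 2, 4, 4, 3, 4, 5, 6, 7].
The maximum is 7; one witness is 5, 5, 6, 6, 7, 17, 17 at positions 1,9,12,13,14,15,16.

7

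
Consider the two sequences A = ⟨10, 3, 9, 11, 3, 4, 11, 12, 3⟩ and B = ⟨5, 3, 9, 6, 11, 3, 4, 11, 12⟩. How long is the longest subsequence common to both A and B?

7

A longest common subsequence is 3, 9, 11, 3, 4, 11, 12 (length 7); the LCS DP confirms no longer common subsequence exists.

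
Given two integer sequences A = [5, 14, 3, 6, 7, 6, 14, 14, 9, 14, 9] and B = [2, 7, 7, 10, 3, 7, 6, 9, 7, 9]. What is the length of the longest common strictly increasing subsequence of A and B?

For each value that appears in both, track the longest common increasing run ending there.
The best achievable length is 4; one witness is 3, 6, 7, 9 (A-positions 3,4,5,9, B-positions 5,7,9,10).

4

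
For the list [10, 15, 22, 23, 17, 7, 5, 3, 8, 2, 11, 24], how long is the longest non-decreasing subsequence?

5

Let dp[i] be the longest non-decreasing subsequence ending at position i. Then dp = [1, 2, 3, 4, 3, 1, 1, 1, 2, 1, 3, 5].
The maximum is 5; one witness is 10, 15, 22, 23, 24 at positions 1,2,3,4,12.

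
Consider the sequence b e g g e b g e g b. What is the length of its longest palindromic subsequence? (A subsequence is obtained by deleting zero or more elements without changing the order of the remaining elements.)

One longest palindromic subsequence is bgegegb (positions 1,3,5,7,8,9,10); it reads the same forward and backward, and the interval DP gives dp[1][10] = 7.

7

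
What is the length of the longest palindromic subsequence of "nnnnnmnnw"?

7

Using dp[i][j] = 2 + dp[i+1][j−1] if the ends match, else max(dp[i+1][j], dp[i][j−1]):
dp[1][9] = 7. A witness is nnnnnnn at positions 1,2,3,4,5,7,8.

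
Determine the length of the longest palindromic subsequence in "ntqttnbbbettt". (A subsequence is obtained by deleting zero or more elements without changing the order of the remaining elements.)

Using dp[i][j] = 2 + dp[i+1][j−1] if the ends match, else max(dp[i+1][j], dp[i][j−1]):
dp[1][13] = 9. A witness is tttbbbttt at positions 2,4,5,7,8,9,11,12,13.

9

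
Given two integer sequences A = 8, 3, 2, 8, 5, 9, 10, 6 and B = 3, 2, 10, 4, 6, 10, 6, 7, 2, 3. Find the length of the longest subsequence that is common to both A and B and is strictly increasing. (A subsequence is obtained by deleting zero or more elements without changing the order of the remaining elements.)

2

For each value that appears in both, track the longest common increasing run ending there.
The best achievable length is 2; one witness is 3, 10 (A-positions 2,7, B-positions 1,3).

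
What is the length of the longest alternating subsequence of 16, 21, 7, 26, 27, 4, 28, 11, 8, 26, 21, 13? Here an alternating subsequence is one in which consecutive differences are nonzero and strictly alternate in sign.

9

A longest alternating subsequence is 16, 21, 7, 26, 4, 28, 11, 26, 21 (positions 1,2,3,4,6,7,8,10,11); its 8 consecutive differences strictly alternate in sign, and length 9 is optimal.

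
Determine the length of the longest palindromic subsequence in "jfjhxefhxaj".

5

Using dp[i][j] = 2 + dp[i+1][j−1] if the ends match, else max(dp[i+1][j], dp[i][j−1]):
dp[1][11] = 5. A witness is jxhxj at positions 1,5,8,9,11.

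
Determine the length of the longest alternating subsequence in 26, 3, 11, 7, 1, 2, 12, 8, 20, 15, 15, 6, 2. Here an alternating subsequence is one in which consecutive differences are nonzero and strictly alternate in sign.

8

Track the best alternating length ending on an up-step vs a down-step at each position: up/down = 1/1, 1/2, 3/2, 3/4, 1/4, 5/4, 5/2, 5/6, 7/2, 7/8, 7/8, 5/8, 5/8.
The maximum over both is 8; one such subsequence is 26, 3, 11, 7, 12, 8, 20, 15.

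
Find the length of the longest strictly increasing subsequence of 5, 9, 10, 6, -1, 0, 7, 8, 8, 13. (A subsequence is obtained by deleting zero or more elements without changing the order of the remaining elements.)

One longest increasing subsequence is 5, 6, 7, 8, 13 (positions 1,4,7,8,10), of length 5; no longer one exists.

5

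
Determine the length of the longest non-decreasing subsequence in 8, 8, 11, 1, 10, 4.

3

Scanning left to right, the best length ending at each element is: 8→1, 8→2, 11→3, 1→1, 10→3, 4→2.
So the longest non-decreasing subsequence has length 3, e.g. 8, 8, 11.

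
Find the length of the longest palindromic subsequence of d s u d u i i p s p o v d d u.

One longest palindromic subsequence is udpspdu (positions 3,4,8,9,10,14,15); it reads the same forward and backward, and the interval DP gives dp[1][15] = 7.

7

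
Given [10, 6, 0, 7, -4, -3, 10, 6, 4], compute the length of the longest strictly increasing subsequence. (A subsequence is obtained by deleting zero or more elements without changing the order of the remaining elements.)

3

Scanning left to right, the best length ending at each element is: 10→1, 6→1, 0→1, 7→2, -4→1, -3→2, 10→3, 6→3, 4→3.
So the longest increasing subsequence has length 3, e.g. 6, 7, 10.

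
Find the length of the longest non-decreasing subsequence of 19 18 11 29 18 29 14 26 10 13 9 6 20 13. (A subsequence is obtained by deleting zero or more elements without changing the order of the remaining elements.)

One longest non-decreasing subsequence is 19, 29, 29 (positions 1,4,6), of length 3; no longer one exists.

3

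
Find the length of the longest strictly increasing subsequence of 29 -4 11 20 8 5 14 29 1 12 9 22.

4

Let dp[i] be the longest increasing subsequence ending at position i. Then dp = [1, 1, 2, 3, 2, 2, 3, 4, 2, 3, 3, 4].
The maximum is 4; one witness is -4, 11, 20, 29 at positions 2,3,4,8.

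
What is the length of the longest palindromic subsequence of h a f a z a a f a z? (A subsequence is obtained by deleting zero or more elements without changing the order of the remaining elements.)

One longest palindromic subsequence is afaaafa (positions 2,3,4,6,7,8,9); it reads the same forward and backward, and the interval DP gives dp[1][10] = 7.

7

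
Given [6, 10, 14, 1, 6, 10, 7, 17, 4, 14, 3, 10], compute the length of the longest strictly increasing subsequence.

4

Let dp[i] be the longest increasing subsequence ending at position i. Then dp = [1, 2, 3, 1, 2, 3, 3, 4, 2, 4, 2, 4].
The maximum is 4; one witness is 6, 10, 14, 17 at positions 1,2,3,8.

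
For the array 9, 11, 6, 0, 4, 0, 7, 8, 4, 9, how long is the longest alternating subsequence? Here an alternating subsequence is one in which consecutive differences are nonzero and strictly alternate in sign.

8

Track the best alternating length ending on an up-step vs a down-step at each position: up/down = 1/1, 2/1, 1/3, 1/3, 4/3, 1/5, 6/3, 6/3, 6/7, 8/3.
The maximum over both is 8; one such subsequence is 9, 11, 0, 4, 0, 7, 4, 9.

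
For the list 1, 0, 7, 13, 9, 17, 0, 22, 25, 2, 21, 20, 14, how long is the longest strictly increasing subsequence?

6

Let dp[i] be the longest increasing subsequence ending at position i. Then dp = [1, 1, 2, 3, 3, 4, 1, 5, 6, 2, 5, 5, 4].
The maximum is 6; one witness is 1, 7, 13, 17, 22, 25 at positions 1,3,4,6,8,9.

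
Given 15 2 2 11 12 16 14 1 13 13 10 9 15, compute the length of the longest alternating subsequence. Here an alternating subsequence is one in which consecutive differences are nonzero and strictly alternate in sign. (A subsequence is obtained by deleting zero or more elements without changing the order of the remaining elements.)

7

A longest alternating subsequence is 15, 2, 11, 1, 13, 10, 15 (positions 1,2,4,8,9,11,13); its 6 consecutive differences strictly alternate in sign, and length 7 is optimal.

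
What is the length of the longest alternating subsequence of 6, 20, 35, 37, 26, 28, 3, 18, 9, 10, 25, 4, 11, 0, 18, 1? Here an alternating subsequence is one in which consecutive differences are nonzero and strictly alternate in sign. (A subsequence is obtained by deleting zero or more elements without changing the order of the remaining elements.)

13

Track the best alternating length ending on an up-step vs a down-step at each position: up/down = 1/1, 2/1, 2/1, 2/1, 2/3, 4/3, 1/5, 6/5, 6/7, 8/7, 8/5, 6/9, 10/9, 1/11, 12/9, 12/13.
The maximum over both is 13; one such subsequence is 6, 35, 26, 28, 3, 18, 9, 10, 4, 11, 0, 18, 1.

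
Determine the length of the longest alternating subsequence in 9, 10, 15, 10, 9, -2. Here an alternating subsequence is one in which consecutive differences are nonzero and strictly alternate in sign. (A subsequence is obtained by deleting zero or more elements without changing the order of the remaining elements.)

Track the best alternating length ending on an up-step vs a down-step at each position: up/down = 1/1, 2/1, 2/1, 2/3, 1/3, 1/3.
The maximum over both is 3; one such subsequence is 9, 15, 10.

3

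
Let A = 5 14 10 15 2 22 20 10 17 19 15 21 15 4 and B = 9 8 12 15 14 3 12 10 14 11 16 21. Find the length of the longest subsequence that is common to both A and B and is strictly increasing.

For each value that appears in both, track the longest common increasing run ending there.
The best achievable length is 2; one witness is 15, 21 (A-positions 4,12, B-positions 4,12).

2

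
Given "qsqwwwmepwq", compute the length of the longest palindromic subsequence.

One longest palindromic subsequence is qwwwwq (positions 1,4,5,6,10,11); it reads the same forward and backward, and the interval DP gives dp[1][11] = 6.

6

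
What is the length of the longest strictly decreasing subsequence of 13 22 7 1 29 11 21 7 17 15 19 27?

4

One longest decreasing subsequence is 22, 21, 17, 15 (positions 2,7,9,10), of length 4; no longer one exists.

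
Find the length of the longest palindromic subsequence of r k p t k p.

3

Using dp[i][j] = 2 + dp[i+1][j−1] if the ends match, else max(dp[i+1][j], dp[i][j−1]):
dp[1][6] = 3. A witness is pkp at positions 3,5,6.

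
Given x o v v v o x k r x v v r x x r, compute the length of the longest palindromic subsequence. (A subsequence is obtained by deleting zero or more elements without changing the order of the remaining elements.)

9

One longest palindromic subsequence is xvvxrxvvx (positions 1,4,5,7,9,10,11,12,15); it reads the same forward and backward, and the interval DP gives dp[1][16] = 9.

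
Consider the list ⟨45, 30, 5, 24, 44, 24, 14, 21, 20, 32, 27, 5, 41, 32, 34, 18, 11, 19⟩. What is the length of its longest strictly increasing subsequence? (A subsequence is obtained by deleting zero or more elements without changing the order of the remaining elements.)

Scanning left to right, the best length ending at each element is: 45→1, 30→1, 5→1, 24→2, 44→3, 24→2, 14→2, 21→3, 20→3, 32→4, 27→4, 5→1, 41→5, 32→5, 34→6, 18→3, 11→2, 19→4.
So the longest increasing subsequence has length 6, e.g. 5, 14, 21, 27, 32, 34.

6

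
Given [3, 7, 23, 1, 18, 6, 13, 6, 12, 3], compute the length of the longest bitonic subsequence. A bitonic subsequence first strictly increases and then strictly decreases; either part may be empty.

7

One longest bitonic subsequence is 3, 7, 23, 18, 13, 12, 3 (positions 1,2,3,5,7,9,10): it rises to 23 then falls. Length 7 is optimal.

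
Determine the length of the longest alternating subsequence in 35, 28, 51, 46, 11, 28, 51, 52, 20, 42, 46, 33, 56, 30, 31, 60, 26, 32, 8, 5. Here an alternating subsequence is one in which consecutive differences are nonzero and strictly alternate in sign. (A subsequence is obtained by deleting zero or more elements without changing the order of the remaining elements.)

14

Track the best alternating length ending on an up-step vs a down-step at each position: up/down = 1/1, 1/2, 3/1, 3/4, 1/4, 5/4, 5/1, 5/1, 5/6, 7/6, 7/6, 7/8, 9/1, 7/10, 11/10, 11/1, 7/12, 13/12, 1/14, 1/14.
The maximum over both is 14; one such subsequence is 35, 28, 51, 11, 28, 20, 42, 33, 56, 30, 31, 26, 32, 8.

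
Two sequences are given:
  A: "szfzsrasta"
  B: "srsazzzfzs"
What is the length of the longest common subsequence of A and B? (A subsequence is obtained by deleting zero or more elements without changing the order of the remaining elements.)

A longest common subsequence is szfzs (length 5); the LCS DP confirms no longer common subsequence exists.

5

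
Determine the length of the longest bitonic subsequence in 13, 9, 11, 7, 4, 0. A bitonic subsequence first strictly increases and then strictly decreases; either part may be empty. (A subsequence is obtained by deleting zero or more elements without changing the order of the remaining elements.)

Let inc[i] be the LIS ending at i and dec[i] the longest strictly decreasing subsequence starting at i. inc = [1, 1, 2, 1, 1, 1], dec = [5, 4, 4, 3, 2, 1].
max_i inc[i]+dec[i]−1 = 5, with one witness 13, 11, 7, 4, 0.

5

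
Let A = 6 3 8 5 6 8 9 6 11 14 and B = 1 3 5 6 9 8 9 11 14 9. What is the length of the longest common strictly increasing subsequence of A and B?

For each value that appears in both, track the longest common increasing run ending there.
The best achievable length is 7; one witness is 3, 5, 6, 8, 9, 11, 14 (A-positions 2,4,5,6,7,9,10, B-positions 2,3,4,6,7,8,9).

7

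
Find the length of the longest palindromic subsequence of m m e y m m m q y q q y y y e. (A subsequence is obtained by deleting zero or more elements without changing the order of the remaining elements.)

8

Using dp[i][j] = 2 + dp[i+1][j−1] if the ends match, else max(dp[i+1][j], dp[i][j−1]):
dp[1][15] = 8. A witness is eyyqqyye at positions 3,4,9,10,11,13,14,15.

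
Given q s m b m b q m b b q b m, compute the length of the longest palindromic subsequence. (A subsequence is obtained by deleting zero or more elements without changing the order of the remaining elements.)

One longest palindromic subsequence is mbqbbqbm (positions 3,4,7,9,10,11,12,13); it reads the same forward and backward, and the interval DP gives dp[1][13] = 8.

8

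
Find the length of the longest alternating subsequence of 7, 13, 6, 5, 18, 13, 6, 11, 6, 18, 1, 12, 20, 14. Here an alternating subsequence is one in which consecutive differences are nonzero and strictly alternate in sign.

A longest alternating subsequence is 7, 13, 6, 18, 6, 11, 6, 18, 1, 20, 14 (positions 1,2,3,5,7,8,9,10,11,13,14); its 10 consecutive differences strictly alternate in sign, and length 11 is optimal.

11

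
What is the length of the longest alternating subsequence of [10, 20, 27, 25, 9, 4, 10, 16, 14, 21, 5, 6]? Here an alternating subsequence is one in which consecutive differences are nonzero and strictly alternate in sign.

A longest alternating subsequence is 10, 20, 9, 16, 14, 21, 5, 6 (positions 1,2,5,8,9,10,11,12); its 7 consecutive differences strictly alternate in sign, and length 8 is optimal.

8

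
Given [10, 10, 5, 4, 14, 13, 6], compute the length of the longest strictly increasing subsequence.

Scanning left to right, the best length ending at each element is: 10→1, 10→1, 5→1, 4→1, 14→2, 13→2, 6→2.
So the longest increasing subsequence has length 2, e.g. 10, 14.

2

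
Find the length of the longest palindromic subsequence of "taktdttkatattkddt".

11

One longest palindromic subsequence is tdttatattdt (positions 1,5,6,7,9,10,11,12,13,16,17); it reads the same forward and backward, and the interval DP gives dp[1][17] = 11.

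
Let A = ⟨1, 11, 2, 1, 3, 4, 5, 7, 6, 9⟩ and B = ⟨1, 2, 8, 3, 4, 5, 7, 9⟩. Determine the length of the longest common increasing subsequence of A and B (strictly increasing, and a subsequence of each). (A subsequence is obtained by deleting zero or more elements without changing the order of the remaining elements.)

7

For each value that appears in both, track the longest common increasing run ending there.
The best achievable length is 7; one witness is 1, 2, 3, 4, 5, 7, 9 (A-positions 1,3,5,6,7,8,10, B-positions 1,2,4,5,6,7,8).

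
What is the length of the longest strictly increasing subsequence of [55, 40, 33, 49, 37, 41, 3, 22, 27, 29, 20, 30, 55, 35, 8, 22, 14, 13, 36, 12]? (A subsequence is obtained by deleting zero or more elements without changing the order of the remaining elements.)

Let dp[i] be the longest increasing subsequence ending at position i. Then dp = [1, 1, 1, 2, 2, 3, 1, 2, 3, 4, 2, 5, 6, 6, 2, 3, 3, 3, 7, 3].
The maximum is 7; one witness is 3, 22, 27, 29, 30, 35, 36 at positions 7,8,9,10,12,14,19.

7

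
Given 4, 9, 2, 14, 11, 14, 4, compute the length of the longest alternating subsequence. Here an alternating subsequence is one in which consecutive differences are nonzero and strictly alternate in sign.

7

Track the best alternating length ending on an up-step vs a down-step at each position: up/down = 1/1, 2/1, 1/3, 4/1, 4/5, 6/1, 4/7.
The maximum over both is 7; one such subsequence is 4, 9, 2, 14, 11, 14, 4.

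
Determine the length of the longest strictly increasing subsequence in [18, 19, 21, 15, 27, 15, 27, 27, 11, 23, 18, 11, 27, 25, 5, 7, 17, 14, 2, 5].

Scanning left to right, the best length ending at each element is: 18→1, 19→2, 21→3, 15→1, 27→4, 15→1, 27→4, 27→4, 11→1, 23→4, 18→2, 11→1, 27→5, 25→5, 5→1, 7→2, 17→3, 14→3, 2→1, 5→2.
So the longest increasing subsequence has length 5, e.g. 18, 19, 21, 23, 27.

5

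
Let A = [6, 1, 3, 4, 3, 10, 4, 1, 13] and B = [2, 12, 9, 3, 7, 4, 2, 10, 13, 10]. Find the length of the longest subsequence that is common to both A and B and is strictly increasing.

For each value that appears in both, track the longest common increasing run ending there.
The best achievable length is 4; one witness is 3, 4, 10, 13 (A-positions 3,4,6,9, B-positions 4,6,8,9).

4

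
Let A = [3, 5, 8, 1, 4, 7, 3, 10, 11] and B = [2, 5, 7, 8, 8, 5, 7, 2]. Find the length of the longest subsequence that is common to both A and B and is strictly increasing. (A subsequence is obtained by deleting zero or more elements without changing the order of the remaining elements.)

2

For each value that appears in both, track the longest common increasing run ending there.
The best achievable length is 2; one witness is 5, 7 (A-positions 2,6, B-positions 2,3).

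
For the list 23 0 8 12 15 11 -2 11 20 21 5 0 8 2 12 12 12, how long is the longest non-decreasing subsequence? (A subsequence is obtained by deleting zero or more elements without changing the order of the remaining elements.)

Scanning left to right, the best length ending at each element is: 23→1, 0→1, 8→2, 12→3, 15→4, 11→3, -2→1, 11→4, 20→5, 21→6, 5→2, 0→2, 8→3, 2→3, 12→5, 12→6, 12→7.
So the longest non-decreasing subsequence has length 7, e.g. 0, 8, 11, 11, 12, 12, 12.

7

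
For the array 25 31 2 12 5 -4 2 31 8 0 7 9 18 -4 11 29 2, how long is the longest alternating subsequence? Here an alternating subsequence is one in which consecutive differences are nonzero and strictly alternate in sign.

Track the best alternating length ending on an up-step vs a down-step at each position: up/down = 1/1, 2/1, 1/3, 4/3, 4/5, 1/5, 6/5, 6/1, 6/7, 6/7, 8/7, 8/7, 8/7, 1/9, 10/9, 10/7, 10/11.
The maximum over both is 11; one such subsequence is 25, 31, 2, 12, -4, 2, 0, 7, -4, 11, 2.

11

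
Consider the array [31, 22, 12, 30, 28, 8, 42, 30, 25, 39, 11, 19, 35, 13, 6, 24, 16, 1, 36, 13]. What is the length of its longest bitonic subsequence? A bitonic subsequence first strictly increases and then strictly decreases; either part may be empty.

9

Let inc[i] be the LIS ending at i and dec[i] the longest strictly decreasing subsequence starting at i. inc = [1, 1, 1, 2, 2, 1, 3, 3, 2, 4, 2, 3, 4, 3, 1, 4, 4, 1, 5, 3], dec = [8, 5, 4, 7, 6, 3, 7, 6, 5, 5, 3, 4, 4, 3, 2, 3, 2, 1, 2, 1].
max_i inc[i]+dec[i]−1 = 9, with one witness 22, 30, 42, 30, 25, 19, 13, 6, 1.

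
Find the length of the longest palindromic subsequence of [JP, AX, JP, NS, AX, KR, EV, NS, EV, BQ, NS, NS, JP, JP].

Using dp[i][j] = 2 + dp[i+1][j−1] if the ends match, else max(dp[i+1][j], dp[i][j−1]):
dp[1][14] = 9. A witness is JP JP NS NS BQ NS NS JP JP at positions 1,3,4,8,10,11,12,13,14.

9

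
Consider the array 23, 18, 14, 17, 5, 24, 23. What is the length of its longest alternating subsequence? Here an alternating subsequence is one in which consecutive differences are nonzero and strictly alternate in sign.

6

A longest alternating subsequence is 23, 14, 17, 5, 24, 23 (positions 1,3,4,5,6,7); its 5 consecutive differences strictly alternate in sign, and length 6 is optimal.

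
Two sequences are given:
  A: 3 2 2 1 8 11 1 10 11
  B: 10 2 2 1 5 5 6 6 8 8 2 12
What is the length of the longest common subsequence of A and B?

4

A longest common subsequence is 2, 2, 1, 8 (length 4); the LCS DP confirms no longer common subsequence exists.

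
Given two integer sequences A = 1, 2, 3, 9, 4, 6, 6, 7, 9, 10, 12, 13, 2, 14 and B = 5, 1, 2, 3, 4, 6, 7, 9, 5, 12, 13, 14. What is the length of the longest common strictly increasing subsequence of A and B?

A longest common strictly increasing subsequence is 1, 2, 3, 4, 6, 7, 9, 12, 13, 14 (length 10); it appears in order in both A and B, and no longer such subsequence exists.

10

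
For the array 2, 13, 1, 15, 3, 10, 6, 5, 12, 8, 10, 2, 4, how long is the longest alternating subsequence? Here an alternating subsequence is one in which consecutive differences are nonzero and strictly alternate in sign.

12

A longest alternating subsequence is 2, 13, 1, 15, 3, 10, 6, 12, 8, 10, 2, 4 (positions 1,2,3,4,5,6,7,9,10,11,12,13); its 11 consecutive differences strictly alternate in sign, and length 12 is optimal.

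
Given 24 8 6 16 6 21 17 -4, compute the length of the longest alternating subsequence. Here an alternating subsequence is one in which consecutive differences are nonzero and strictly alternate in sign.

Track the best alternating length ending on an up-step vs a down-step at each position: up/down = 1/1, 1/2, 1/2, 3/2, 1/4, 5/2, 5/6, 1/6.
The maximum over both is 6; one such subsequence is 24, 8, 16, 6, 21, 17.

6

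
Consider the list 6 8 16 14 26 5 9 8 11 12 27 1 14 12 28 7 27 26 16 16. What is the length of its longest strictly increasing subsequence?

7

Let dp[i] be the longest increasing subsequence ending at position i. Then dp = [1, 2, 3, 3, 4, 1, 3, 2, 4, 5, 6, 1, 6, 5, 7, 2, 7, 7, 7, 7].
The maximum is 7; one witness is 6, 8, 9, 11, 12, 27, 28 at positions 1,2,7,9,10,11,15.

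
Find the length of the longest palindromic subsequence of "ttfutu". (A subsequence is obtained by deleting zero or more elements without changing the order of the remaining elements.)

One longest palindromic subsequence is utu (positions 4,5,6); it reads the same forward and backward, and the interval DP gives dp[1][6] = 3.

3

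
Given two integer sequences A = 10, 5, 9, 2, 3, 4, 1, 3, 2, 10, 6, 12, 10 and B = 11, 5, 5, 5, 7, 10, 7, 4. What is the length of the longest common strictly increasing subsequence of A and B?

2

For each value that appears in both, track the longest common increasing run ending there.
The best achievable length is 2; one witness is 5, 10 (A-positions 2,10, B-positions 2,6).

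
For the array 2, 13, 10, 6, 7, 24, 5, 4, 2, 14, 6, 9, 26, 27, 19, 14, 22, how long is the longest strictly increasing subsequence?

6

Let dp[i] be the longest increasing subsequence ending at position i. Then dp = [1, 2, 2, 2, 3, 4, 2, 2, 1, 4, 3, 4, 5, 6, 5, 5, 6].
The maximum is 6; one witness is 2, 6, 7, 24, 26, 27 at positions 1,4,5,6,13,14.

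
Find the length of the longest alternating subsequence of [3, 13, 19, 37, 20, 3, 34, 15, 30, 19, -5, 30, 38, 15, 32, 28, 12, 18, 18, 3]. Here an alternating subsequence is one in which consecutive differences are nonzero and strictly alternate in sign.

Track the best alternating length ending on an up-step vs a down-step at each position: up/down = 1/1, 2/1, 2/1, 2/1, 2/3, 1/3, 4/3, 4/5, 6/5, 6/7, 1/7, 8/5, 8/1, 8/9, 10/9, 10/11, 8/11, 12/11, 12/11, 8/13.
The maximum over both is 13; one such subsequence is 3, 37, 20, 34, 15, 30, 19, 30, 15, 32, 12, 18, 3.

13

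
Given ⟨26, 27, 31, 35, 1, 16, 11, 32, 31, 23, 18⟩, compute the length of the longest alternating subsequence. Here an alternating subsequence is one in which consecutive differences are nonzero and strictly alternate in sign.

7

A longest alternating subsequence is 26, 27, 1, 16, 11, 32, 31 (positions 1,2,5,6,7,8,9); its 6 consecutive differences strictly alternate in sign, and length 7 is optimal.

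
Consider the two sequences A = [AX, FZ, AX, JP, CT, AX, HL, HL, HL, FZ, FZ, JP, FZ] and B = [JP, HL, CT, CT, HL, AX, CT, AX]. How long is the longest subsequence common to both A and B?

3

A longest common subsequence is AX, CT, AX (length 3); the LCS DP confirms no longer common subsequence exists.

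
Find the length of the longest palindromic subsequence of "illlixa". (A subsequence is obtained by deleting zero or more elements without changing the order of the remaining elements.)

Using dp[i][j] = 2 + dp[i+1][j−1] if the ends match, else max(dp[i+1][j], dp[i][j−1]):
dp[1][7] = 5. A witness is illli at positions 1,2,3,4,5.

5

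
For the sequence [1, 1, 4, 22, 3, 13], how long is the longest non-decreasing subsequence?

4

Scanning left to right, the best length ending at each element is: 1→1, 1→2, 4→3, 22→4, 3→3, 13→4.
So the longest non-decreasing subsequence has length 4, e.g. 1, 1, 4, 22.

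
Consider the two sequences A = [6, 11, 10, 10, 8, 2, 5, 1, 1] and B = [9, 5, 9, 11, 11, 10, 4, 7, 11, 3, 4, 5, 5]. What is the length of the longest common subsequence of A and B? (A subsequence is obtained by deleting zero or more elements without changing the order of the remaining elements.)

A longest common subsequence is 11, 10, 5 (length 3); the LCS DP confirms no longer common subsequence exists.

3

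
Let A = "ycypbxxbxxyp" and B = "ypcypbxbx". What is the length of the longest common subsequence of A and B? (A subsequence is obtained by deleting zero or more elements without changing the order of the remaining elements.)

Backtracking the LCS table gives one alignment: y (A1,B1) → c (A2,B3) → y (A3,B4) → p (A4,B5) → b (A5,B6) → x (A7,B7) → b (A8,B8) → x (A10,B9).
So the longest common subsequence has length 8.

8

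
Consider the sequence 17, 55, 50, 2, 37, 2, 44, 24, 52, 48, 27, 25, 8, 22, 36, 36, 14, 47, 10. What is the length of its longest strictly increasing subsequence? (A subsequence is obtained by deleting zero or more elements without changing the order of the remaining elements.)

One longest increasing subsequence is 17, 24, 27, 36, 47 (positions 1,8,11,15,18), of length 5; no longer one exists.

5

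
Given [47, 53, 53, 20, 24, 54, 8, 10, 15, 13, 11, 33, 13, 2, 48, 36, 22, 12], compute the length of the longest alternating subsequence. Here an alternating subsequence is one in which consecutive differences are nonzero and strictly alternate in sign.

11

Track the best alternating length ending on an up-step vs a down-step at each position: up/down = 1/1, 2/1, 2/1, 1/3, 4/3, 4/1, 1/5, 6/5, 6/5, 6/7, 6/7, 8/5, 8/9, 1/9, 10/5, 10/11, 10/11, 10/11.
The maximum over both is 11; one such subsequence is 47, 53, 20, 24, 8, 15, 13, 33, 13, 48, 36.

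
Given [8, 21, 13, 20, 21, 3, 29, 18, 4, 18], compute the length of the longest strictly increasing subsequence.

5

Let dp[i] be the longest increasing subsequence ending at position i. Then dp = [1, 2, 2, 3, 4, 1, 5, 3, 2, 3].
The maximum is 5; one witness is 8, 13, 20, 21, 29 at positions 1,3,4,5,7.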